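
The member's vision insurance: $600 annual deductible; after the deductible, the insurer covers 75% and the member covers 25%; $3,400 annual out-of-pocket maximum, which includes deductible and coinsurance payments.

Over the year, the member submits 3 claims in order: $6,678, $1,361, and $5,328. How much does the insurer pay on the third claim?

$4,387.75

Bill 1, $6,678: $600 finishes the deductible; $6,078 goes to coinsurance; member's 25% is $1,519.50. Member pays $2,119.50; OOP now $2,119.50. Insurer: $6,678 − $2,119.50 = $4,558.50.
Bill 2, $1,361: deductible met; 25% of $1,361 = $340.25. Member owes $340.25 (running OOP $2,459.75). Plan pays $1,361 − $340.25 = $1,020.75.
Bill 3, $5,328: 25% coinsurance on $5,328 = $1,332. OOP would hit $3,791.75 > $3,400, so the cap limits the member to $3,400 − $2,459.75 = $940.25. Insurer: $5,328 − $940.25 = $4,387.75.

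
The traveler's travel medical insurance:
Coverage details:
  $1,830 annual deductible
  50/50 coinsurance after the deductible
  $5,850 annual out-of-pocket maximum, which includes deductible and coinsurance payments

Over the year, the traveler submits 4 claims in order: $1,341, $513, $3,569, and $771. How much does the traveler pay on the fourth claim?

$385.50

Bill 1, $1,341: all of it applies to the deductible. Cost to traveler: $1,341. OOP to date $1,341.
Bill 2, $513: $489 to deductible, leaving $24; traveler's 50% is $12. Traveler owes $501 (running OOP $1,842).
Bill 3, $3,569: deductible met; 50% of $3,569 = $1,784.50. Traveler owes $1,784.50 (running OOP $3,626.50).
Bill 4, $771: deductible met; 50% of $771 = $385.50. Traveler pays $385.50; OOP now $4,012.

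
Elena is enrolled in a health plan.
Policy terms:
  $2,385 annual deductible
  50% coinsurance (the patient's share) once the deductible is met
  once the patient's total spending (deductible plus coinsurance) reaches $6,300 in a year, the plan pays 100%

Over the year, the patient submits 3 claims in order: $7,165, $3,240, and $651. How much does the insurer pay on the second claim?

Claim 1 — $7,165: $2,385 finishes the deductible; $4,780 goes to coinsurance; patient's 50% is $2,390. Patient owes $4,775 (running OOP $4,775). Plan pays $7,165 − $4,775 = $2,390.
Claim 2 — $3,240: 50% coinsurance on $3,240 = $1,620. OOP would hit $6,395 > $6,300, so the cap limits the patient to $6,300 − $4,775 = $1,525. Insurer: $3,240 − $1,525 = $1,715.

$1,715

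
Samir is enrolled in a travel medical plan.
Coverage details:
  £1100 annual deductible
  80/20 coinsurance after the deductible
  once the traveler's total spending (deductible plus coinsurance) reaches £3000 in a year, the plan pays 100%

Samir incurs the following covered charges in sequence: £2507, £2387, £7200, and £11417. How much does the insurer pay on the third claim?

£6058.80

Bill 1, £2507: deductible takes £1100, £1407 remains; 20% of £1407 = £281.40. Traveler pays £1381.40; OOP now £1381.40. Plan pays £2507 − £1381.40 = £1125.60.
Bill 2, £2387: deductible already satisfied, so traveler's share is 20% × £2387 = £477.40. Cost to traveler: £477.40. OOP to date £1858.80. Plan pays £2387 − £477.40 = £1909.60.
Bill 3, £7200: deductible already satisfied, so traveler's share is 20% × £7200 = £1440. OOP would hit £3298.80 > £3000, so the cap limits the traveler to £3000 − £1858.80 = £1141.20. Insurer: £7200 − £1141.20 = £6058.80.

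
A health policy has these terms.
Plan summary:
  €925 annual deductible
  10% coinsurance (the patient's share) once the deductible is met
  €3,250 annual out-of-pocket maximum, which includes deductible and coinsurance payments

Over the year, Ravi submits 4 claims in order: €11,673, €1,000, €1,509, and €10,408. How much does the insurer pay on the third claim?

€1,358.10

Bill 1, €11,673: €925 to deductible, leaving €10,748; 10% of €10,748 = €1,074.80. Patient pays €1,999.80; OOP now €1,999.80. Insurer: €11,673 − €1,999.80 = €9,673.20.
Bill 2, €1,000: 10% coinsurance on €1,000 = €100. Cost to patient: €100. OOP to date €2,099.80. Plan pays €1,000 − €100 = €900.
Bill 3, €1,509: 10% coinsurance on €1,509 = €150.90. Cost to patient: €150.90. OOP to date €2,250.70. Insurer: €1,509 − €150.90 = €1,358.10.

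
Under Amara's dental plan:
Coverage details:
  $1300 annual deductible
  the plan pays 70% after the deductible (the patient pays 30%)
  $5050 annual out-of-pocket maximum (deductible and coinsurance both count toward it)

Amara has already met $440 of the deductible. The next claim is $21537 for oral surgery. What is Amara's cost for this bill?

Remaining deductible: $1300 − $440 = $860.
The remaining $20677 (= $21537 − $860) moves to coinsurance.
30% of $20677 = $6203.10 falls to the patient.
So the patient owes $860 + $6203.10 = $7063.10 before any cap.
That would bring total out-of-pocket to $7503.10, past the $5050 cap. The patient is capped at $5050 − $440 = $4610 on this claim.

$4610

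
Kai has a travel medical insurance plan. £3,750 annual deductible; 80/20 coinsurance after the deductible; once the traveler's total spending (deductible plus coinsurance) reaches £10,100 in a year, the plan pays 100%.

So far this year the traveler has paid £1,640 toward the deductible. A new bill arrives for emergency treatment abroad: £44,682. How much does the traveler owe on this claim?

Deductible still to meet: £3,750 − £1,640 = £2,110.
That leaves £44,682 − £2,110 = £42,572 for coinsurance.
20% of £42,572 = £8,514.40 falls to the traveler.
That puts the traveler's cost at £2,110 + £8,514.40 = £10,624.40 before any cap.
Year-to-date out-of-pocket would reach £1,640 + £10,624.40 = £12,264.40, above the £10,100 maximum, so the traveler pays only £10,100 − £1,640 = £8,460.

£8,460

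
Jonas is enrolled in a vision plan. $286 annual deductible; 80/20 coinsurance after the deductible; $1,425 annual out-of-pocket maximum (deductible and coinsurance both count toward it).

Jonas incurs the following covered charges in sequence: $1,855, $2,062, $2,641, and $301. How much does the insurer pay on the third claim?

Claim 1 — $1,855: deductible takes $286, $1,569 remains; coinsurance $1,569 × 20% = $313.80. Cost to member: $599.80. OOP to date $599.80. Insurer: $1,855 − $599.80 = $1,255.20.
Claim 2 — $2,062: deductible already satisfied, so member's share is 20% × $2,062 = $412.40. Member pays $412.40; OOP now $1,012.20. Insurer: $2,062 − $412.40 = $1,649.60.
Claim 3 — $2,641: deductible already satisfied, so member's share is 20% × $2,641 = $528.20. OOP would hit $1,540.40 > $1,425, so the cap limits the member to $1,425 − $1,012.20 = $412.80. Plan pays $2,641 − $412.80 = $2,228.20.

$2,228.20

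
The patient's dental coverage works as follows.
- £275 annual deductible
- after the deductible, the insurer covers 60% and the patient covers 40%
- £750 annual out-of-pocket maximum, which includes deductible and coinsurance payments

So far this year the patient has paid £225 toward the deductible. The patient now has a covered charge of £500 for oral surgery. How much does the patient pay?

£230

Deductible still to meet: £275 − £225 = £50.
That leaves £500 − £50 = £450 for coinsurance.
Patient's 40% share of £450 is £180.
Patient responsibility before any cap: £50 + £180 = £230.
Year-to-date out-of-pocket becomes £225 + £230 = £455, still under the £750 maximum, so no cap applies.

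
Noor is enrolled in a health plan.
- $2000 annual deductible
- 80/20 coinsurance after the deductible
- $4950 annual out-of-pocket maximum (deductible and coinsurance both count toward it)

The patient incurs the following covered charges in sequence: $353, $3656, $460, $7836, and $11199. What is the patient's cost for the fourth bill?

Bill 1, $353: fully absorbed by the deductible. Patient pays $353; OOP now $353.
Bill 2, $3656: $1647 to deductible, leaving $2009; coinsurance $2009 × 20% = $401.80. Patient owes $2048.80 (running OOP $2401.80).
Bill 3, $460: deductible met; 20% of $460 = $92. Patient owes $92 (running OOP $2493.80).
Bill 4, $7836: 20% coinsurance on $7836 = $1567.20. Patient pays $1567.20; OOP now $4061.

$1567.20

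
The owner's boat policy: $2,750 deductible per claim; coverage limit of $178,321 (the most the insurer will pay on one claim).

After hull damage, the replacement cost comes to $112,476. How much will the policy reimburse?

Less the $2,750 deductible: $112,476 − $2,750 = $109,726.
$109,726 ≤ $178,321, so the limit doesn't bind; insurer pays $109,726.

$109,726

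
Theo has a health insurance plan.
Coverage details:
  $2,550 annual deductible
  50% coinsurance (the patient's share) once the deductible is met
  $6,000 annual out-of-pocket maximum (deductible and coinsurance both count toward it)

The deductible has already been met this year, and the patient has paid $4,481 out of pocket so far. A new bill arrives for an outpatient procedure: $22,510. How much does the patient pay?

The deductible is already satisfied, so the full bill goes to coinsurance.
Coinsurance: $22,510 × 50% = $11,255.
Adding $11,255 to the $4,481 already spent would give $15,736, which exceeds the $6,000 cap; the patient pays just $6,000 − $4,481 = $1,519.

$1,519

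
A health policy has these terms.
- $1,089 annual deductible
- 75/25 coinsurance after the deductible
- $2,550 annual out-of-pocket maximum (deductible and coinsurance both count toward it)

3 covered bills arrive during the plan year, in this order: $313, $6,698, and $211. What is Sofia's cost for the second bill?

$2,237

#1 ($313): all of it applies to the deductible. Patient pays $313; OOP now $313.
#2 ($6,698): deductible takes $776, $5,922 remains; 25% of $5,922 = $1,480.50. Claim cost before the cap: $776 + $1,480.50 = $2,256.50. That would push OOP to $2,569.50, over the $2,550 cap, so patient pays $2,550 − $313 = $2,237.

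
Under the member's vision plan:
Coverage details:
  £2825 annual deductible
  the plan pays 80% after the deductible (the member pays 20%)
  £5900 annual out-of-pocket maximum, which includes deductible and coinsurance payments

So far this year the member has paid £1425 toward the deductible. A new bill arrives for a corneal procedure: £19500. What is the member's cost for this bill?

£4475

Deductible still to meet: £2825 − £1425 = £1400.
The remaining £18100 (= £19500 − £1400) moves to coinsurance.
20% of £18100 = £3620 falls to the member.
Member responsibility before any cap: £1400 + £3620 = £5020.
Year-to-date out-of-pocket would reach £1425 + £5020 = £6445, above the £5900 maximum, so the member pays only £5900 − £1425 = £4475.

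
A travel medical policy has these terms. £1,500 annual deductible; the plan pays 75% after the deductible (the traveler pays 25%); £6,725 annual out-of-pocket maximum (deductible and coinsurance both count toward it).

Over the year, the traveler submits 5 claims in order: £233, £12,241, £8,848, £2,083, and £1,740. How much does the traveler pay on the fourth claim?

Claim 1 — £233: fully absorbed by the deductible. Traveler owes £233 (running OOP £233).
Claim 2 — £12,241: deductible takes £1,267, £10,974 remains; 25% of £10,974 = £2,743.50. Cost to traveler: £4,010.50. OOP to date £4,243.50.
Claim 3 — £8,848: deductible already satisfied, so traveler's share is 25% × £8,848 = £2,212. Traveler owes £2,212 (running OOP £6,455.50).
Claim 4 — £2,083: 25% coinsurance on £2,083 = £520.75. OOP would hit £6,976.25 > £6,725, so the cap limits the traveler to £6,725 − £6,455.50 = £269.50.

£269.50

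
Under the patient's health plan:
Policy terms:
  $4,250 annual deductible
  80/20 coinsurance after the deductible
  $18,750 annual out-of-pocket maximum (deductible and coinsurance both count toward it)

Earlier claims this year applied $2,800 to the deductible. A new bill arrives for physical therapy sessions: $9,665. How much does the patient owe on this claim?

$3,093

$2,800 of the $4,250 deductible is already met, leaving $1,450.
That leaves $9,665 − $1,450 = $8,215 for coinsurance.
Patient's 20% share of $8,215 is $1,643.
That puts the patient's cost at $1,450 + $1,643 = $3,093 before any cap.
Cumulative spending $2,800 + $3,093 = $5,893 stays under the $18,750 maximum.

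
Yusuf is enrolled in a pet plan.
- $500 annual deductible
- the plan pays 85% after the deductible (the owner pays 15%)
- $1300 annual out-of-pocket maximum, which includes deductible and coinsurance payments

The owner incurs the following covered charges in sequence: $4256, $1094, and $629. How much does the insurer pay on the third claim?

$556.50

Claim 1 — $4256: $500 to deductible, leaving $3756; owner's 15% is $563.40. Cost to owner: $1063.40. OOP to date $1063.40. Insurer: $4256 − $1063.40 = $3192.60.
Claim 2 — $1094: deductible met; 15% of $1094 = $164.10. Owner owes $164.10 (running OOP $1227.50). Insurer: $1094 − $164.10 = $929.90.
Claim 3 — $629: deductible met; 15% of $629 = $94.35. That would push OOP to $1321.85, over the $1300 cap, so owner pays $1300 − $1227.50 = $72.50. Plan pays $629 − $72.50 = $556.50.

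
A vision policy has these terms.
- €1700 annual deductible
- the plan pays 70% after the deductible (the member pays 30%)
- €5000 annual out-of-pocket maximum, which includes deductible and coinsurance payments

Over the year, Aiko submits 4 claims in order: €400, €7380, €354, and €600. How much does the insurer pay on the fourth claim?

#1 (€400): all of it applies to the deductible. Cost to member: €400. OOP to date €400. Insurer: €400 − €400 = €0.
#2 (€7380): €1300 finishes the deductible; €6080 goes to coinsurance; coinsurance €6080 × 30% = €1824. Member pays €3124; OOP now €3524. Plan pays €7380 − €3124 = €4256.
#3 (€354): 30% coinsurance on €354 = €106.20. Cost to member: €106.20. OOP to date €3630.20. Plan pays €354 − €106.20 = €247.80.
#4 (€600): deductible met; 30% of €600 = €180. Member pays €180; OOP now €3810.20. Insurer: €600 − €180 = €420.

€420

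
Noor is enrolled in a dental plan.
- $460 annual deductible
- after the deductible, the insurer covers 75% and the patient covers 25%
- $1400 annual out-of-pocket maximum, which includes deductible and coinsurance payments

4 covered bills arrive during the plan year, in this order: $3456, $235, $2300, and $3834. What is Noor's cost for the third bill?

#1 ($3456): $460 finishes the deductible; $2996 goes to coinsurance; patient's 25% is $749. Patient pays $1209; OOP now $1209.
#2 ($235): deductible already satisfied, so patient's share is 25% × $235 = $58.75. Patient owes $58.75 (running OOP $1267.75).
#3 ($2300): deductible already satisfied, so patient's share is 25% × $2300 = $575. OOP would hit $1842.75 > $1400, so the cap limits the patient to $1400 − $1267.75 = $132.25.

$132.25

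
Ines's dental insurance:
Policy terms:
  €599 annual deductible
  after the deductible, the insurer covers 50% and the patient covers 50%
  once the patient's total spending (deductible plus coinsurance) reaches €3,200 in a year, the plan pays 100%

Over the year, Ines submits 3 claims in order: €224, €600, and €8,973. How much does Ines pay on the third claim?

Claim 1 — €224: all of it applies to the deductible. Patient pays €224; OOP now €224.
Claim 2 — €600: deductible takes €375, €225 remains; patient's 50% is €112.50. Patient owes €487.50 (running OOP €711.50).
Claim 3 — €8,973: deductible already satisfied, so patient's share is 50% × €8,973 = €4,486.50. OOP would hit €5,198 > €3,200, so the cap limits the patient to €3,200 − €711.50 = €2,488.50.

€2,488.50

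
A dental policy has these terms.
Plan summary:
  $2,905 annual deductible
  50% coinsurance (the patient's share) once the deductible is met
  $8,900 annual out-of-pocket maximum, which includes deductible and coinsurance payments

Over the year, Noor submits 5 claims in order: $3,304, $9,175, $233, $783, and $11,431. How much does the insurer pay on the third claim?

Bill 1, $3,304: $2,905 to deductible, leaving $399; coinsurance $399 × 50% = $199.50. Patient owes $3,104.50 (running OOP $3,104.50). Insurer: $3,304 − $3,104.50 = $199.50.
Bill 2, $9,175: 50% coinsurance on $9,175 = $4,587.50. Cost to patient: $4,587.50. OOP to date $7,692. Plan pays $9,175 − $4,587.50 = $4,587.50.
Bill 3, $233: deductible already satisfied, so patient's share is 50% × $233 = $116.50. Patient pays $116.50; OOP now $7,808.50. Plan pays $233 − $116.50 = $116.50.

$116.50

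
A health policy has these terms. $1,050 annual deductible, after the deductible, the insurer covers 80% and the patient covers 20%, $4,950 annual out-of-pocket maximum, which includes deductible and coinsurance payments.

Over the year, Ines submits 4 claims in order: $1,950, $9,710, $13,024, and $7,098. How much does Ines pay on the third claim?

$1,778

Bill 1, $1,950: $1,050 to deductible, leaving $900; coinsurance $900 × 20% = $180. Patient pays $1,230; OOP now $1,230.
Bill 2, $9,710: deductible met; 20% of $9,710 = $1,942. Cost to patient: $1,942. OOP to date $3,172.
Bill 3, $13,024: deductible met; 20% of $13,024 = $2,604.80. Adding that to $3,172 gives $5,776.80, past the $4,950 cap; patient pays only $4,950 − $3,172 = $1,778.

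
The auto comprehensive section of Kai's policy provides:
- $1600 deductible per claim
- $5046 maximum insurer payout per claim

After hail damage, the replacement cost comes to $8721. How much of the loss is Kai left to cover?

$3675

Less the $1600 deductible: $8721 − $1600 = $7121.
$7121 exceeds the $5046 limit, so the insurer pays the limit: $5046.
Out of pocket: $8721 − $5046 = $3675.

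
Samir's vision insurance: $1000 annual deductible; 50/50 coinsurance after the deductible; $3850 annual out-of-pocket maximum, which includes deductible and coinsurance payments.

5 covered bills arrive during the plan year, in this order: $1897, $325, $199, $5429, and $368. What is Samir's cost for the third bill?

Bill 1, $1897: $1000 finishes the deductible; $897 goes to coinsurance; coinsurance $897 × 50% = $448.50. Member owes $1448.50 (running OOP $1448.50).
Bill 2, $325: deductible met; 50% of $325 = $162.50. Member pays $162.50; OOP now $1611.
Bill 3, $199: deductible met; 50% of $199 = $99.50. Member owes $99.50 (running OOP $1710.50).

$99.50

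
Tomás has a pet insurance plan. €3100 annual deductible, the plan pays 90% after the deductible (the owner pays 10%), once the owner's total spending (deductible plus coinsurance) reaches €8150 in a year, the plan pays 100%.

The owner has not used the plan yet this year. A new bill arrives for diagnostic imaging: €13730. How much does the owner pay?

Deductible not yet touched, so the first €3100 of the bill goes to the deductible.
That leaves €13730 − €3100 = €10630 for coinsurance.
10% of €10630 = €1063 falls to the owner.
That puts the owner's cost at €3100 + €1063 = €4163 before any cap.
Cumulative spending €0 + €4163 = €4163 stays under the €8150 maximum.

€4163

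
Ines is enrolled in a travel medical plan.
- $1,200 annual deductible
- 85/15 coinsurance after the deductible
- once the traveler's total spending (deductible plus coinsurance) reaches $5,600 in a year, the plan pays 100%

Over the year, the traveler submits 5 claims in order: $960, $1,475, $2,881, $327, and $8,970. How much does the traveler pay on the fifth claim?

#1 ($960): entire amount goes to the deductible. Traveler owes $960 (running OOP $960).
#2 ($1,475): $240 finishes the deductible; $1,235 goes to coinsurance; coinsurance $1,235 × 15% = $185.25. Traveler pays $425.25; OOP now $1,385.25.
#3 ($2,881): deductible already satisfied, so traveler's share is 15% × $2,881 = $432.15. Cost to traveler: $432.15. OOP to date $1,817.40.
#4 ($327): deductible already satisfied, so traveler's share is 15% × $327 = $49.05. Cost to traveler: $49.05. OOP to date $1,866.45.
#5 ($8,970): 15% coinsurance on $8,970 = $1,345.50. Traveler owes $1,345.50 (running OOP $3,211.95).

$1,345.50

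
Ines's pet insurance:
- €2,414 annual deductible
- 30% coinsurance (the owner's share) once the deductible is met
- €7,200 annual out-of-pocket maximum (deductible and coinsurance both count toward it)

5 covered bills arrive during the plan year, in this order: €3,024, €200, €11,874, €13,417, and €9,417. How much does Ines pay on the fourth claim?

€980.80

#1 (€3,024): deductible takes €2,414, €610 remains; owner's 30% is €183. Owner owes €2,597 (running OOP €2,597).
#2 (€200): 30% coinsurance on €200 = €60. Owner pays €60; OOP now €2,657.
#3 (€11,874): deductible already satisfied, so owner's share is 30% × €11,874 = €3,562.20. Cost to owner: €3,562.20. OOP to date €6,219.20.
#4 (€13,417): 30% coinsurance on €13,417 = €4,025.10. Adding that to €6,219.20 gives €10,244.30, past the €7,200 cap; owner pays only €7,200 − €6,219.20 = €980.80.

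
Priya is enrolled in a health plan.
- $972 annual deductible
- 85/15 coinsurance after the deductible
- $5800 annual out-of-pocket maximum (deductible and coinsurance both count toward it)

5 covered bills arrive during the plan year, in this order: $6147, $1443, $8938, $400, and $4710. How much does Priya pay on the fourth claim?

$60

Claim 1 — $6147: $972 finishes the deductible; $5175 goes to coinsurance; coinsurance $5175 × 15% = $776.25. Patient owes $1748.25 (running OOP $1748.25).
Claim 2 — $1443: deductible already satisfied, so patient's share is 15% × $1443 = $216.45. Patient owes $216.45 (running OOP $1964.70).
Claim 3 — $8938: deductible met; 15% of $8938 = $1340.70. Patient pays $1340.70; OOP now $3305.40.
Claim 4 — $400: deductible met; 15% of $400 = $60. Patient pays $60; OOP now $3365.40.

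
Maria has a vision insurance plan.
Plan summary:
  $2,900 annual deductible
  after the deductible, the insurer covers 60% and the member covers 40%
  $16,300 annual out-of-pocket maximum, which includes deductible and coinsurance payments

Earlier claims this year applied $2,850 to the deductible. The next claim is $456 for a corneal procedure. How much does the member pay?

Remaining deductible: $2,900 − $2,850 = $50.
That leaves $456 − $50 = $406 for coinsurance.
Member's 40% share of $406 is $162.40.
That puts the member's cost at $50 + $162.40 = $212.40 before any cap.
Year-to-date out-of-pocket becomes $2,850 + $212.40 = $3,062.40, still under the $16,300 maximum, so no cap applies.

$212.40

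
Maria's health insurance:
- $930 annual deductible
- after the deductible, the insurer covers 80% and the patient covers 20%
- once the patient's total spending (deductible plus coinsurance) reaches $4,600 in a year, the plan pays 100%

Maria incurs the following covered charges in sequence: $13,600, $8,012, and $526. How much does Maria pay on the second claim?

$1,136

Claim 1 — $13,600: $930 to deductible, leaving $12,670; coinsurance $12,670 × 20% = $2,534. Patient pays $3,464; OOP now $3,464.
Claim 2 — $8,012: deductible met; 20% of $8,012 = $1,602.40. That would push OOP to $5,066.40, over the $4,600 cap, so patient pays $4,600 − $3,464 = $1,136.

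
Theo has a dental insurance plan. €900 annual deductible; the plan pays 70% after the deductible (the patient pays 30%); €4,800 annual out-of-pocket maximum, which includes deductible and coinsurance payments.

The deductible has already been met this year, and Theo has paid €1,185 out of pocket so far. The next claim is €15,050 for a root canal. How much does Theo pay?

€3,615

The deductible is already satisfied, so the full bill goes to coinsurance.
Coinsurance: €15,050 × 30% = €4,515.
Year-to-date out-of-pocket would reach €1,185 + €4,515 = €5,700, above the €4,800 maximum, so the patient pays only €4,800 − €1,185 = €3,615.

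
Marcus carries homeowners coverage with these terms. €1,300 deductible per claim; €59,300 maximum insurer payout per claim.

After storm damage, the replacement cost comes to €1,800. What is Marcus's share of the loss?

€1,300

Subtract the deductible: €1,800 − €1,300 = €500.
€500 is within the €59,300 limit, so the insurer pays €500.
Homeowner's share is the uncovered remainder: €1,800 − €500 = €1,300.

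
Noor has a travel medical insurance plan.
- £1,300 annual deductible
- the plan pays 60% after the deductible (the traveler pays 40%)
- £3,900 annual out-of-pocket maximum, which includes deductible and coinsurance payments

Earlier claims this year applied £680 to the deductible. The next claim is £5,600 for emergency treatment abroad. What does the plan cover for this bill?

Deductible still to meet: £1,300 − £680 = £620.
The remaining £4,980 (= £5,600 − £620) moves to coinsurance.
Traveler's 40% share of £4,980 is £1,992.
Traveler responsibility before any cap: £620 + £1,992 = £2,612.
Cumulative spending £680 + £2,612 = £3,292 stays under the £3,900 maximum.
The plan picks up £5,600 − £2,612 = £2,988.

£2,988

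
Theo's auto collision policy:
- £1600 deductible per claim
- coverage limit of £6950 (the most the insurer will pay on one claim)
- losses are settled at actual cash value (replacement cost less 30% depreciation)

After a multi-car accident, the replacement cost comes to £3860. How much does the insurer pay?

Depreciate 30%: the covered value is £3860 × 0.7 = £2702.
Subtract the deductible: £2702 − £1600 = £1102.
£1102 ≤ £6950, so the limit doesn't bind; insurer pays £1102.

£1102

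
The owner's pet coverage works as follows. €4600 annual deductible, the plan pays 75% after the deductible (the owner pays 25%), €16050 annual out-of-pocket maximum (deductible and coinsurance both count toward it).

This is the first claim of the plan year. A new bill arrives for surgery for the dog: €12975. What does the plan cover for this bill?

The full €4600 deductible is still open; €4600 of this bill applies to it.
The remaining €8375 (= €12975 − €4600) moves to coinsurance.
Owner's 25% share of €8375 is €2093.75.
Owner responsibility before any cap: €4600 + €2093.75 = €6693.75.
Year-to-date out-of-pocket becomes €0 + €6693.75 = €6693.75, still under the €16050 maximum, so no cap applies.
The plan picks up €12975 − €6693.75 = €6281.25.

€6281.25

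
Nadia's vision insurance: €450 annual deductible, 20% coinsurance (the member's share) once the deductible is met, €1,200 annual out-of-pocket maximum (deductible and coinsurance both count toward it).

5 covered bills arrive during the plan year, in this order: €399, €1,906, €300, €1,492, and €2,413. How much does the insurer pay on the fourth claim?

Bill 1, €399: all of it applies to the deductible. Member owes €399 (running OOP €399). Insurer: €399 − €399 = €0.
Bill 2, €1,906: deductible takes €51, €1,855 remains; member's 20% is €371. Member pays €422; OOP now €821. Plan pays €1,906 − €422 = €1,484.
Bill 3, €300: 20% coinsurance on €300 = €60. Cost to member: €60. OOP to date €881. Plan pays €300 − €60 = €240.
Bill 4, €1,492: deductible met; 20% of €1,492 = €298.40. Member pays €298.40; OOP now €1,179.40. Insurer: €1,492 − €298.40 = €1,193.60.

€1,193.60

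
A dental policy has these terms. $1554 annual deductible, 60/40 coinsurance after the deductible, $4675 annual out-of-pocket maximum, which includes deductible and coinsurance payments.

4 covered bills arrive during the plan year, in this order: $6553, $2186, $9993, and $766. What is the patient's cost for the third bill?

#1 ($6553): deductible takes $1554, $4999 remains; patient's 40% is $1999.60. Patient owes $3553.60 (running OOP $3553.60).
#2 ($2186): deductible met; 40% of $2186 = $874.40. Patient owes $874.40 (running OOP $4428).
#3 ($9993): deductible already satisfied, so patient's share is 40% × $9993 = $3997.20. Adding that to $4428 gives $8425.20, past the $4675 cap; patient pays only $4675 − $4428 = $247.

$247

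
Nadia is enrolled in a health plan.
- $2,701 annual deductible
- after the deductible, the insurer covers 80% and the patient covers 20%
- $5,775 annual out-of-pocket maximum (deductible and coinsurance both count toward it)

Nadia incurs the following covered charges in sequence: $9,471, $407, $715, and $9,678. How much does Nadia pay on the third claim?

$143

Claim 1 ($9,471): $2,701 to deductible, leaving $6,770; coinsurance $6,770 × 20% = $1,354. Patient owes $4,055 (running OOP $4,055).
Claim 2 ($407): 20% coinsurance on $407 = $81.40. Patient owes $81.40 (running OOP $4,136.40).
Claim 3 ($715): deductible met; 20% of $715 = $143. Cost to patient: $143. OOP to date $4,279.40.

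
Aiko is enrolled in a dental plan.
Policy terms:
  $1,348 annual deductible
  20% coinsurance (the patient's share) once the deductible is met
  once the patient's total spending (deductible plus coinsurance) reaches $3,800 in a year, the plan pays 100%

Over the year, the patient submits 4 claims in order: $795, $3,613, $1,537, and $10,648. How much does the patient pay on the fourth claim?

#1 ($795): entire amount goes to the deductible. Cost to patient: $795. OOP to date $795.
#2 ($3,613): deductible takes $553, $3,060 remains; coinsurance $3,060 × 20% = $612. Patient pays $1,165; OOP now $1,960.
#3 ($1,537): 20% coinsurance on $1,537 = $307.40. Cost to patient: $307.40. OOP to date $2,267.40.
#4 ($10,648): deductible met; 20% of $10,648 = $2,129.60. That would push OOP to $4,397, over the $3,800 cap, so patient pays $3,800 − $2,267.40 = $1,532.60.

$1,532.60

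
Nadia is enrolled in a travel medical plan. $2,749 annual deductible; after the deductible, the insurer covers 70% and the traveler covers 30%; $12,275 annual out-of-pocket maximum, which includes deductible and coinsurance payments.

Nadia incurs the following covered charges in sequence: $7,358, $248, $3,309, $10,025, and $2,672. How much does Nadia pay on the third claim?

Bill 1, $7,358: $2,749 to deductible, leaving $4,609; 30% of $4,609 = $1,382.70. Traveler pays $4,131.70; OOP now $4,131.70.
Bill 2, $248: 30% coinsurance on $248 = $74.40. Traveler pays $74.40; OOP now $4,206.10.
Bill 3, $3,309: deductible met; 30% of $3,309 = $992.70. Traveler pays $992.70; OOP now $5,198.80.

$992.70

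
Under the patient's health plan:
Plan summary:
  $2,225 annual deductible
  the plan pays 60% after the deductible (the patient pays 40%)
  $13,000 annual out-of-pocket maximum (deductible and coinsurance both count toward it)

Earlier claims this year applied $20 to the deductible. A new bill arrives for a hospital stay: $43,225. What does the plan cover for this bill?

Remaining deductible: $2,225 − $20 = $2,205.
After the $2,205 deductible portion, $43,225 − $2,205 = $41,020 is subject to coinsurance.
Coinsurance: $41,020 × 40% = $16,408.
Patient responsibility before any cap: $2,205 + $16,408 = $18,613.
Adding $18,613 to the $20 already spent would give $18,633, which exceeds the $13,000 cap; the patient pays just $13,000 − $20 = $12,980.
The plan picks up $43,225 − $12,980 = $30,245.

$30,245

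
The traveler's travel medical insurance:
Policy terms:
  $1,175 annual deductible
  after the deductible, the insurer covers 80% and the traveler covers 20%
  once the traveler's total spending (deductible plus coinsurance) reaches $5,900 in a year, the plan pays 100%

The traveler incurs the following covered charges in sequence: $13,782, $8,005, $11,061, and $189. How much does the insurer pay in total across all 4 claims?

#1 ($13,782): $1,175 to deductible, leaving $12,607; traveler's 20% is $2,521.40. Traveler owes $3,696.40 (running OOP $3,696.40). Plan pays $13,782 − $3,696.40 = $10,085.60.
#2 ($8,005): deductible met; 20% of $8,005 = $1,601. Traveler owes $1,601 (running OOP $5,297.40). Insurer: $8,005 − $1,601 = $6,404.
#3 ($11,061): deductible met; 20% of $11,061 = $2,212.20. OOP would hit $7,509.60 > $5,900, so the cap limits the traveler to $5,900 − $5,297.40 = $602.60. Plan pays $11,061 − $602.60 = $10,458.40.
#4 ($189): deductible met; 20% of $189 = $37.80. Adding that to $5,900 gives $5,937.80, past the $5,900 cap; traveler pays only $5,900 − $5,900 = $0. Insurer: $189 − $0 = $189.
Insurer total = bills − traveler's total = $33,037 − $5,900 = $27,137.

$27,137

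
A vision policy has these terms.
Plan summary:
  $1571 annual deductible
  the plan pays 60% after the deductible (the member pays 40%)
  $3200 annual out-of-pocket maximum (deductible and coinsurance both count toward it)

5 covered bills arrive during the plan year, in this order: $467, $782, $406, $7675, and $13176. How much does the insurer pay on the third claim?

$50.40

#1 ($467): fully absorbed by the deductible. Member pays $467; OOP now $467. Plan pays $467 − $467 = $0.
#2 ($782): entire amount goes to the deductible. Member pays $782; OOP now $1249. Plan pays $782 − $782 = $0.
#3 ($406): $322 finishes the deductible; $84 goes to coinsurance; member's 40% is $33.60. Cost to member: $355.60. OOP to date $1604.60. Insurer: $406 − $355.60 = $50.40.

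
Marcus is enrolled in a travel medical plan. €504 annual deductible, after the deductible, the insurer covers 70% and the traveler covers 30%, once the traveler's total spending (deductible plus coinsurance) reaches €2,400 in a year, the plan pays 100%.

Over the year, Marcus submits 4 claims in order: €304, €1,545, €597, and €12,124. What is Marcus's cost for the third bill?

€179.10

Claim 1 (€304): entire amount goes to the deductible. Traveler pays €304; OOP now €304.
Claim 2 (€1,545): €200 to deductible, leaving €1,345; coinsurance €1,345 × 30% = €403.50. Traveler pays €603.50; OOP now €907.50.
Claim 3 (€597): deductible already satisfied, so traveler's share is 30% × €597 = €179.10. Traveler pays €179.10; OOP now €1,086.60.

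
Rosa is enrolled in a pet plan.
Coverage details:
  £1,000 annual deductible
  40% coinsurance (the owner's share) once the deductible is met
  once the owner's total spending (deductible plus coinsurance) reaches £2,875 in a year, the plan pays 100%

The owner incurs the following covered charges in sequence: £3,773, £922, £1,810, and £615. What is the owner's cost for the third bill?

£397

Claim 1 — £3,773: £1,000 to deductible, leaving £2,773; coinsurance £2,773 × 40% = £1,109.20. Cost to owner: £2,109.20. OOP to date £2,109.20.
Claim 2 — £922: deductible already satisfied, so owner's share is 40% × £922 = £368.80. Cost to owner: £368.80. OOP to date £2,478.
Claim 3 — £1,810: deductible met; 40% of £1,810 = £724. That would push OOP to £3,202, over the £2,875 cap, so owner pays £2,875 − £2,478 = £397.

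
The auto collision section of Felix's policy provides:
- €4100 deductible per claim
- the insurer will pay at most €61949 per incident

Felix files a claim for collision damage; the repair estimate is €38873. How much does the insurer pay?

€34773

Subtract the deductible: €38873 − €4100 = €34773.
That's under the €61949 cap, so the insurer reimburses the full €34773.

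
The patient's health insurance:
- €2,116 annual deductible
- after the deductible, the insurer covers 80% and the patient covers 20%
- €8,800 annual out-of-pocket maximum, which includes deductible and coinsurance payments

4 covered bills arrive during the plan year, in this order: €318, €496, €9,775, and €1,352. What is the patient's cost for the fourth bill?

#1 (€318): all of it applies to the deductible. Cost to patient: €318. OOP to date €318.
#2 (€496): entire amount goes to the deductible. Patient owes €496 (running OOP €814).
#3 (€9,775): €1,302 to deductible, leaving €8,473; 20% of €8,473 = €1,694.60. Patient owes €2,996.60 (running OOP €3,810.60).
#4 (€1,352): 20% coinsurance on €1,352 = €270.40. Cost to patient: €270.40. OOP to date €4,081.

€270.40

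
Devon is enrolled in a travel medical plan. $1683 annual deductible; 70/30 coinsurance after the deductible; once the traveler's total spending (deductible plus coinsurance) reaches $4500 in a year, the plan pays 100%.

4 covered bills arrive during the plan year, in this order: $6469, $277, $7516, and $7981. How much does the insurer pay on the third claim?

$6217.90

Claim 1 ($6469): $1683 finishes the deductible; $4786 goes to coinsurance; coinsurance $4786 × 30% = $1435.80. Traveler pays $3118.80; OOP now $3118.80. Insurer: $6469 − $3118.80 = $3350.20.
Claim 2 ($277): 30% coinsurance on $277 = $83.10. Cost to traveler: $83.10. OOP to date $3201.90. Plan pays $277 − $83.10 = $193.90.
Claim 3 ($7516): deductible already satisfied, so traveler's share is 30% × $7516 = $2254.80. That would push OOP to $5456.70, over the $4500 cap, so traveler pays $4500 − $3201.90 = $1298.10. Plan pays $7516 − $1298.10 = $6217.90.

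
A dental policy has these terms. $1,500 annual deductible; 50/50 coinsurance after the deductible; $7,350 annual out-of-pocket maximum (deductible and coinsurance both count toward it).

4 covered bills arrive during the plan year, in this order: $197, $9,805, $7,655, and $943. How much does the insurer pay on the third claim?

#1 ($197): entire amount goes to the deductible. Patient pays $197; OOP now $197. Plan pays $197 − $197 = $0.
#2 ($9,805): $1,303 finishes the deductible; $8,502 goes to coinsurance; 50% of $8,502 = $4,251. Cost to patient: $5,554. OOP to date $5,751. Insurer: $9,805 − $5,554 = $4,251.
#3 ($7,655): deductible already satisfied, so patient's share is 50% × $7,655 = $3,827.50. OOP would hit $9,578.50 > $7,350, so the cap limits the patient to $7,350 − $5,751 = $1,599. Insurer: $7,655 − $1,599 = $6,056.

$6,056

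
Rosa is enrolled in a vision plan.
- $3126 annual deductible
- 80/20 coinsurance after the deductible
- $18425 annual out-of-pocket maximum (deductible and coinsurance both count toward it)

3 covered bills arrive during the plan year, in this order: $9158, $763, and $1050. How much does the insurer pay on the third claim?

Bill 1, $9158: deductible takes $3126, $6032 remains; 20% of $6032 = $1206.40. Member owes $4332.40 (running OOP $4332.40). Insurer: $9158 − $4332.40 = $4825.60.
Bill 2, $763: deductible already satisfied, so member's share is 20% × $763 = $152.60. Cost to member: $152.60. OOP to date $4485. Plan pays $763 − $152.60 = $610.40.
Bill 3, $1050: 20% coinsurance on $1050 = $210. Cost to member: $210. OOP to date $4695. Insurer: $1050 − $210 = $840.

$840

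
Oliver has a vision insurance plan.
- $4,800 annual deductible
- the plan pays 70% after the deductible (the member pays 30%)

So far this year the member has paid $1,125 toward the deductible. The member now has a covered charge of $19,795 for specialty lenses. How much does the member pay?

$8,511

$1,125 of the $4,800 deductible is already met, leaving $3,675.
That leaves $19,795 − $3,675 = $16,120 for coinsurance.
30% of $16,120 = $4,836 falls to the member.
Member responsibility: $3,675 + $4,836 = $8,511.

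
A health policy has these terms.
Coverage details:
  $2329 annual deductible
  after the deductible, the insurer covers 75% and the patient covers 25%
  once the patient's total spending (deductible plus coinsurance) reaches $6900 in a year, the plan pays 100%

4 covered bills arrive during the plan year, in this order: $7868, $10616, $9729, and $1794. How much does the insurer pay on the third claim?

Bill 1, $7868: $2329 to deductible, leaving $5539; coinsurance $5539 × 25% = $1384.75. Patient owes $3713.75 (running OOP $3713.75). Insurer: $7868 − $3713.75 = $4154.25.
Bill 2, $10616: 25% coinsurance on $10616 = $2654. Patient owes $2654 (running OOP $6367.75). Plan pays $10616 − $2654 = $7962.
Bill 3, $9729: deductible met; 25% of $9729 = $2432.25. Adding that to $6367.75 gives $8800, past the $6900 cap; patient pays only $6900 − $6367.75 = $532.25. Plan pays $9729 − $532.25 = $9196.75.

$9196.75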